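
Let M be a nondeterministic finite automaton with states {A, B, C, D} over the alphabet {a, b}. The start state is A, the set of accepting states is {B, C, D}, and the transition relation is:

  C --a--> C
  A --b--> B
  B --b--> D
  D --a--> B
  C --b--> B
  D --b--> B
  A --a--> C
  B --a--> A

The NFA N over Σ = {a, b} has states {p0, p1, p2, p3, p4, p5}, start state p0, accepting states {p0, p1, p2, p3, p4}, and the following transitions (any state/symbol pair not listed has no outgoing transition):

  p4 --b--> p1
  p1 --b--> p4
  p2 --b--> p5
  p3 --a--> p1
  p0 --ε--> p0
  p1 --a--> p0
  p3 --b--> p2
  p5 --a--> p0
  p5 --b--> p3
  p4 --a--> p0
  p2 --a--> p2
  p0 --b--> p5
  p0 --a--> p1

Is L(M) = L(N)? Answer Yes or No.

No

The string b is accepted by M but rejected by N.
So L(M) ≠ L(N).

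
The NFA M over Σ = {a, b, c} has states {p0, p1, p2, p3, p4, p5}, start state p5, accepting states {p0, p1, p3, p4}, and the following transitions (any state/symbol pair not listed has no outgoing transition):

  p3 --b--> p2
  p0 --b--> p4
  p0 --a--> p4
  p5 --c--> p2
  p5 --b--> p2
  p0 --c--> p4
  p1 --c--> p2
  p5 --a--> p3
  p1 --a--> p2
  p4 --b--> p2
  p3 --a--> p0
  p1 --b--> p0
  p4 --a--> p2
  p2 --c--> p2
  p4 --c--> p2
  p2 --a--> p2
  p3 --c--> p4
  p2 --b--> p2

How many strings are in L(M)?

6

The useful subgraph on states {p0, p3, p4, p5} is acyclic, so L(M) is finite; the longest accepting path visits 4 useful states, giving maximum string length 3.
Counting accepting paths from p5 by length: 1 of length 1, 2 of length 2, 3 of length 3. Total 6.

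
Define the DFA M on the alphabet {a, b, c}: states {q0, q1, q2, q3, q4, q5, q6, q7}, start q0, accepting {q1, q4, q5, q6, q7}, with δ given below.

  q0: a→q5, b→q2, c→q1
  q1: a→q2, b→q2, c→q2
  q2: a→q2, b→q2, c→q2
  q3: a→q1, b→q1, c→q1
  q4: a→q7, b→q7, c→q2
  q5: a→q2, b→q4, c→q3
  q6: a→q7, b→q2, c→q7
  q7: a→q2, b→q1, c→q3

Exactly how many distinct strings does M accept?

The useful subgraph on states {q0, q1, q3, q4, q5, q7} is acyclic, so L(M) is finite; the longest accepting path visits 6 useful states, giving maximum string length 5.
Counting accepting paths from q0 by length: 2 of length 1, 1 of length 2, 5 of length 3, 2 of length 4, 6 of length 5. Total 16.

16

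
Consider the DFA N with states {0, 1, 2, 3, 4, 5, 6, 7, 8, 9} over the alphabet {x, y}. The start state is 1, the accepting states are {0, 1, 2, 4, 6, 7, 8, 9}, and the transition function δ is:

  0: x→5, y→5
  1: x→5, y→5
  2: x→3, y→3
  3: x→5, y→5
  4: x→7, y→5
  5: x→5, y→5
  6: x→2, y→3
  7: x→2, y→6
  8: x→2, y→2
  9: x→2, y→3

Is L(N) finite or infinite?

The useful states (reachable from 1 and able to reach an accepting state) are {1}.
Restricted to these states the transition graph has no cycle, so every accepting path has bounded length and L is finite.

finite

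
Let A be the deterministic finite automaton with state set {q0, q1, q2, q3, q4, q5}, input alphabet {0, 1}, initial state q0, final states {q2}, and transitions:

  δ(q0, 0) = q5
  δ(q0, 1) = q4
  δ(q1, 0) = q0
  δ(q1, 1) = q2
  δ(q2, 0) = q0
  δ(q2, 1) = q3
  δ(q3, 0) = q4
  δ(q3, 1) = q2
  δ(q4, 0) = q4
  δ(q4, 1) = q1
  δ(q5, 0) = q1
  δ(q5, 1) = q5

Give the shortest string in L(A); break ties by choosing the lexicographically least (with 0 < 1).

A breadth-first search from q0 reaches an accepting state first via the path q0 → q5 → q1 → q2 on input 001.
No string of length < 3 is accepted (BFS exhausts all shorter strings without reaching an accepting state), and 001 is the lexicographically least accepting string of length 3.

001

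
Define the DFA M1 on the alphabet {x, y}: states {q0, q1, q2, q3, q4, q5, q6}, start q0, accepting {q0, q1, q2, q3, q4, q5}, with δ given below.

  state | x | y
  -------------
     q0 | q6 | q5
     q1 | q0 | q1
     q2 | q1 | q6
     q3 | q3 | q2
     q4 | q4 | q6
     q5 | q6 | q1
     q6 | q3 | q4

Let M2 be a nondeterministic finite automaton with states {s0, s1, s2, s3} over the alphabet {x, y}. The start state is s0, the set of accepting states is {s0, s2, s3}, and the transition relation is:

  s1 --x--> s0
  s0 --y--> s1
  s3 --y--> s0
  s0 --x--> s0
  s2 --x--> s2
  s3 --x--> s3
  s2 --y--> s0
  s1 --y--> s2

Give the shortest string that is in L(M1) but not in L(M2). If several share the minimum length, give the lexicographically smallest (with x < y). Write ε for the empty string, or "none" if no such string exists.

y

The string y is accepted by M1 but not by M2.
No shorter string lies in the difference, and y is the lexicographically first length-1 string in L(M1) \ L(M2).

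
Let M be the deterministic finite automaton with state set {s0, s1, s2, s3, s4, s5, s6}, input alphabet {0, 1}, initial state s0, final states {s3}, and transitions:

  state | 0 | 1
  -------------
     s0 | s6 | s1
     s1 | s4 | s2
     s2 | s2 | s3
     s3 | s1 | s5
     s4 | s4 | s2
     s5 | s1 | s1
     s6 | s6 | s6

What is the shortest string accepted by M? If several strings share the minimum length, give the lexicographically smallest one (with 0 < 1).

A breadth-first search from s0 reaches an accepting state first via the path s0 → s1 → s2 → s3 on input 111.
No string of length < 3 is accepted (BFS exhausts all shorter strings without reaching an accepting state), and 111 is the lexicographically least accepting string of length 3.

111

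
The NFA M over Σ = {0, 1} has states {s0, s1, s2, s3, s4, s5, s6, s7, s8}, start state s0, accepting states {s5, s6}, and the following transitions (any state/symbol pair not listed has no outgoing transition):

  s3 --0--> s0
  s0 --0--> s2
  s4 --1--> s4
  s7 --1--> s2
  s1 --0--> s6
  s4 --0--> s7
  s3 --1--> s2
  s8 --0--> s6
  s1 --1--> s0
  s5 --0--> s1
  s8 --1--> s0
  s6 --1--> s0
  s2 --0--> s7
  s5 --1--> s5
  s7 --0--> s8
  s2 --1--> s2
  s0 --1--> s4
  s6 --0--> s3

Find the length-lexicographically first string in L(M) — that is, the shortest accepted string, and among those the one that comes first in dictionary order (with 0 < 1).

0000

A breadth-first search from s0 reaches an accepting state first via the path s0 → s2 → s7 → s8 → s6 on input 0000.
No string of length < 4 is accepted (BFS exhausts all shorter strings without reaching an accepting state), and 0000 is the lexicographically least accepting string of length 4.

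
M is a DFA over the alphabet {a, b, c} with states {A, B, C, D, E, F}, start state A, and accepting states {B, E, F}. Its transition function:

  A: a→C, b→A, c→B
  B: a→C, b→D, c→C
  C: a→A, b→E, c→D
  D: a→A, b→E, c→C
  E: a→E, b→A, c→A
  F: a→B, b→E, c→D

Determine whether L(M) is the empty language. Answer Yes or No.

No

The string c is accepted: the run A → B ends in the accepting state B.
Since at least one string is accepted, L(M) is not empty.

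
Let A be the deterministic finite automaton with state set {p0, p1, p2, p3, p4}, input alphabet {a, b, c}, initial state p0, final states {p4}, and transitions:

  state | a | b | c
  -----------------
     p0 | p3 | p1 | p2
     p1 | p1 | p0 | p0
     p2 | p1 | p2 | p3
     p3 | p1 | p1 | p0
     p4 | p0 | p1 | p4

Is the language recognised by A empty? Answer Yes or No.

Yes

The states reachable from the start state are {p0, p1, p2, p3}.
None of the accepting states {p4} is reachable, so no string is accepted and L(A) = ∅.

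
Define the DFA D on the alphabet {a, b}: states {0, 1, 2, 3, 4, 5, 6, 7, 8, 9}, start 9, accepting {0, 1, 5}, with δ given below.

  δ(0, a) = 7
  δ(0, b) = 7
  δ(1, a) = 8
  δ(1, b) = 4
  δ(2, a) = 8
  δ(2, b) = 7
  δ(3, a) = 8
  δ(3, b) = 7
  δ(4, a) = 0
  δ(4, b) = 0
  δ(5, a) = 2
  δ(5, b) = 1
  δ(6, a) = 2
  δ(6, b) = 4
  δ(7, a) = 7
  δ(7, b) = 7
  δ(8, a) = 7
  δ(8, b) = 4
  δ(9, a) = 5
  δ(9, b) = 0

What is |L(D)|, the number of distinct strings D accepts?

9

The useful subgraph on states {0, 1, 2, 4, 5, 8, 9} is acyclic, so L(D) is finite; the longest accepting path visits 6 useful states, giving maximum string length 5.
Counting accepting paths from 9 by length: 2 of length 1, 1 of length 2, 2 of length 4, 4 of length 5. Total 9.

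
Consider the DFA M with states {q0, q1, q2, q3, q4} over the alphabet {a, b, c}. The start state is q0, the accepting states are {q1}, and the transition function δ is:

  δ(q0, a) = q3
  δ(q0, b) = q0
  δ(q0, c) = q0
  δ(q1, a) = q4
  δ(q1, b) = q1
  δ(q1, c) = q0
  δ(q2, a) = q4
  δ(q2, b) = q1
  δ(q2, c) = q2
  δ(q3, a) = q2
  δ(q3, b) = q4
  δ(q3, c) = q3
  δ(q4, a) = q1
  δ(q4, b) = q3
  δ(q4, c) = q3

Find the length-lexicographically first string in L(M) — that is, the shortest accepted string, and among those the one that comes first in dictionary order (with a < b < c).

A breadth-first search from q0 reaches an accepting state first via the path q0 → q3 → q2 → q1 on input aab.
No string of length < 3 is accepted (BFS exhausts all shorter strings without reaching an accepting state), and aab is the lexicographically least accepting string of length 3.

aab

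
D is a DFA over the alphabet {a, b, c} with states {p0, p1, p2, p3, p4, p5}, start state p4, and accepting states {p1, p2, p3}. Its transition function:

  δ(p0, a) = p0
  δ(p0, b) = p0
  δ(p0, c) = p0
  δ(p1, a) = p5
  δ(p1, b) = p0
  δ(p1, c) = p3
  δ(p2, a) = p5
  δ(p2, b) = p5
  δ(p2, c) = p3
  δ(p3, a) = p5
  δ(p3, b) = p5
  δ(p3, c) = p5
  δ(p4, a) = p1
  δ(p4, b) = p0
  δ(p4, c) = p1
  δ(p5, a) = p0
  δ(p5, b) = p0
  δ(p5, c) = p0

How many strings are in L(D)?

4

The useful subgraph on states {p1, p3, p4} is acyclic, so L(D) is finite; the longest accepting path visits 3 useful states, giving maximum string length 2.
Counting accepting paths from p4 by length: 2 of length 1, 2 of length 2. Total 4.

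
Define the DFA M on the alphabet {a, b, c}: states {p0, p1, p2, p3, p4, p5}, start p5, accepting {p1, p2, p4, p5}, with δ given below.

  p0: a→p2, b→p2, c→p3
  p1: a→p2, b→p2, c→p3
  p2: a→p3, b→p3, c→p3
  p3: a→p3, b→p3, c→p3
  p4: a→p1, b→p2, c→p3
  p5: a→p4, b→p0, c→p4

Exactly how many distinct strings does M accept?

The useful subgraph on states {p0, p1, p2, p4, p5} is acyclic, so L(M) is finite; the longest accepting path visits 4 useful states, giving maximum string length 3.
Counting accepting paths from p5 by length: 1 of length 0, 2 of length 1, 6 of length 2, 4 of length 3. Total 13.

13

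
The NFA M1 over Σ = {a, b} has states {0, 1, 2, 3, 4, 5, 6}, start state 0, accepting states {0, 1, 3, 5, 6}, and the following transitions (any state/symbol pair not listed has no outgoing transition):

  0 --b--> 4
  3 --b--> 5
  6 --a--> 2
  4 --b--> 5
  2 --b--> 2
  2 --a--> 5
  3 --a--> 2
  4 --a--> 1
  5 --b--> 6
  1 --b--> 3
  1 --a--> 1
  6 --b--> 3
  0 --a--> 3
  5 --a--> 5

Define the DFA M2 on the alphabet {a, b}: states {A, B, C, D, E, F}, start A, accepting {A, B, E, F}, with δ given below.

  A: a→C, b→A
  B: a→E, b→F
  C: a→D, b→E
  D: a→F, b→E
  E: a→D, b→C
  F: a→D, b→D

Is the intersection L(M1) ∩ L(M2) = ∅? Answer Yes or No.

The empty string ε is accepted by both M1 and M2.
Hence L(M1) ∩ L(M2) ≠ ∅.

No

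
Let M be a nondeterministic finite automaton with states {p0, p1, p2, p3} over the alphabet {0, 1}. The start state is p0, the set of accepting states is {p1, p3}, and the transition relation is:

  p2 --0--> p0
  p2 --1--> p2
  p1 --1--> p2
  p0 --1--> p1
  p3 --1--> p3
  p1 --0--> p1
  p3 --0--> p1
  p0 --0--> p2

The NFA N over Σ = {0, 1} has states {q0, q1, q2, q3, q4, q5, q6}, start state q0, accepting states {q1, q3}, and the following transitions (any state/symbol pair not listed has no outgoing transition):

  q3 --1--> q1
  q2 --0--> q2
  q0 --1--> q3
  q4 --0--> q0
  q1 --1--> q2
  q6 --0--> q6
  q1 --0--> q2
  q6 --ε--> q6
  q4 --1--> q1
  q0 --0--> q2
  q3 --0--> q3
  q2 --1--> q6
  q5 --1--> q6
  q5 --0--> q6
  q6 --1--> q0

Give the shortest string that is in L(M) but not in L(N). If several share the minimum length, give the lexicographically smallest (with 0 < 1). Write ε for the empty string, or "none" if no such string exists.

The string 001 is accepted by M but not by N.
No shorter string lies in the difference, and 001 is the lexicographically first length-3 string in L(M) \ L(N).

001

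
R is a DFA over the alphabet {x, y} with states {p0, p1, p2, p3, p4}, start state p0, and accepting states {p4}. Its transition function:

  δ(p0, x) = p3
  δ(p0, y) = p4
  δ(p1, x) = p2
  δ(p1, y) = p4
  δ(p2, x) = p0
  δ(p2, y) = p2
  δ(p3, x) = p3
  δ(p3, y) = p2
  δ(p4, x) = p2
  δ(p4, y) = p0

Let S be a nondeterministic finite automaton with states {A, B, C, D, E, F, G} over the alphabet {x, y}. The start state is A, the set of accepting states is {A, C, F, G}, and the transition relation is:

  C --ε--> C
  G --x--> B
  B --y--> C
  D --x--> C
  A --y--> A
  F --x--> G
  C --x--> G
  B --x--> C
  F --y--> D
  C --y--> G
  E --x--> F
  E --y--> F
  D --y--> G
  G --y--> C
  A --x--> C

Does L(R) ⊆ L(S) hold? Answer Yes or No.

Yes

Exploring the product automaton R × S from the start pair (p0, A), following both machines on each input symbol, reaches 10 state pairs: (p0, A), (p3, C), (p4, A), (p3, G), (p2, G), (p2, C), (p3, B), (p0, B), (p0, G), (p4, C).
R accepts in {p4} and S accepts in {A, C, F, G}. The reachable pairs whose R-component is accepting are (p4, A), (p4, C); in each of them the S-component is accepting too, so the product for L(R) \ L(S) (R-component accepting, S-component rejecting) has no reachable accepting pair and the difference is empty.
Hence every string in L(R) is also in L(S).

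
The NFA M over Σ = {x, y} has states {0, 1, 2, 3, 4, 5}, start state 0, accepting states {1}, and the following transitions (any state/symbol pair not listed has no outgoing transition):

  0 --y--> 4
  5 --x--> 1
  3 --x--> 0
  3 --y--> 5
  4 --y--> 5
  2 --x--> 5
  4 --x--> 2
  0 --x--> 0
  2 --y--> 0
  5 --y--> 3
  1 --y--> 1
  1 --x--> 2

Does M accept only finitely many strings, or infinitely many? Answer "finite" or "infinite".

State 0 is reachable from the start and can reach an accepting state, and it lies on the cycle 0 → 0.
Traversing that cycle any number of times yields accepted strings of unbounded length, so the language is infinite.

infinite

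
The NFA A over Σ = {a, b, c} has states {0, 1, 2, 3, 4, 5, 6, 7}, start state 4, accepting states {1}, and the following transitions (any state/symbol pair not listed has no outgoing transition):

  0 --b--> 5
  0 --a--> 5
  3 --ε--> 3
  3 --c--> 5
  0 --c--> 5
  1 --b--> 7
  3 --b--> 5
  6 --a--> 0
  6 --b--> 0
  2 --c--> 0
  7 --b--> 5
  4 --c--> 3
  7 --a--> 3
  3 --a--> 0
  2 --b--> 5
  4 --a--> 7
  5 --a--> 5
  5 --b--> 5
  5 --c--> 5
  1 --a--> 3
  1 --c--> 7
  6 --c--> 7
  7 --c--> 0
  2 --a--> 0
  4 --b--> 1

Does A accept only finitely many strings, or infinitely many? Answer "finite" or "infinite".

finite

The useful states (reachable from 4 and able to reach an accepting state) are {1, 4}.
Restricted to these states the transition graph has no cycle, so every accepting path has bounded length and L is finite.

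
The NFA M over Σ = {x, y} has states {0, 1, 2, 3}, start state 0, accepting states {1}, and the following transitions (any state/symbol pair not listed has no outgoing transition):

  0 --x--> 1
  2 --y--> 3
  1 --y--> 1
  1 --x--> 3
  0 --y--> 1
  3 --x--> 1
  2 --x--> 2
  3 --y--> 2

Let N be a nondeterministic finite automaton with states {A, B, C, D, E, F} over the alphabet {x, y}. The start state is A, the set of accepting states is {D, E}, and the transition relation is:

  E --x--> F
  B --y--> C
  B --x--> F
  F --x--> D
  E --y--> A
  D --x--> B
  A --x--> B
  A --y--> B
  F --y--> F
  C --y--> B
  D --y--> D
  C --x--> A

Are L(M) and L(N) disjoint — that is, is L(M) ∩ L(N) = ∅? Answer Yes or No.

The string xxx is accepted by both M and N.
Hence L(M) ∩ L(N) ≠ ∅.

No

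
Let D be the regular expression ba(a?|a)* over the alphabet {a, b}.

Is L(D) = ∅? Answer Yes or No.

The string ba matches the expression, so it belongs to L(D).
Since L(D) contains at least one string, it is not empty.

No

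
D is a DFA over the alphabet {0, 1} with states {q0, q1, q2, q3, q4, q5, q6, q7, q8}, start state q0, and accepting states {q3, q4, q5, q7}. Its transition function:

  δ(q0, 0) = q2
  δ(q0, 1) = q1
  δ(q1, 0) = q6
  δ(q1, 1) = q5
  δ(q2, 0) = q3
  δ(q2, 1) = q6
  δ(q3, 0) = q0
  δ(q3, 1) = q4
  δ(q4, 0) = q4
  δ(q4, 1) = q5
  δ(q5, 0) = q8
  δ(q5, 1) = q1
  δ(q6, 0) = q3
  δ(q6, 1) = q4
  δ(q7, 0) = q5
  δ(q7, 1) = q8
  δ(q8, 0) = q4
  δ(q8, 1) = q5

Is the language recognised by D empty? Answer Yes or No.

The string 00 is accepted: the run q0 → q2 → q3 ends in the accepting state q3.
Since at least one string is accepted, L(D) is not empty.

No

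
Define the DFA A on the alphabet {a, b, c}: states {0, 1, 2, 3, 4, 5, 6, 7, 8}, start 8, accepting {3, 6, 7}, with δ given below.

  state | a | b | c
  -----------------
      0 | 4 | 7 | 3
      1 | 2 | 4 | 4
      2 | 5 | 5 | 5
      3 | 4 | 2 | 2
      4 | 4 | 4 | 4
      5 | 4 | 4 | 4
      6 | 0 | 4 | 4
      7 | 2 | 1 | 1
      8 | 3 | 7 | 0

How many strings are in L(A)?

4

The useful subgraph on states {0, 3, 7, 8} is acyclic, so L(A) is finite; the longest accepting path visits 3 useful states, giving maximum string length 2.
Counting accepting paths from 8 by length: 2 of length 1, 2 of length 2. Total 4.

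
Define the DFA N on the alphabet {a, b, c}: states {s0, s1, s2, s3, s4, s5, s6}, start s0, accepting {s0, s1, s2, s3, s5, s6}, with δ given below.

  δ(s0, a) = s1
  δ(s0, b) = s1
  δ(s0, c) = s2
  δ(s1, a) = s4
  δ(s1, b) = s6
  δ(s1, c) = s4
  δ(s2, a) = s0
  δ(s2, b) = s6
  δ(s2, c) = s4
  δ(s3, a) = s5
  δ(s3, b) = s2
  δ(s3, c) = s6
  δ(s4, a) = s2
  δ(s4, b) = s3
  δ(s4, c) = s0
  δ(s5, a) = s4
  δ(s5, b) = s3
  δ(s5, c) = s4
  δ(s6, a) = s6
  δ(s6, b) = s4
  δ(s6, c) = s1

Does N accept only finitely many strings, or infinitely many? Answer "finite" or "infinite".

State s0 is reachable from the start and can reach an accepting state, and it lies on the cycle s0 → s1 → s4 → s0.
Traversing that cycle any number of times yields accepted strings of unbounded length, so the language is infinite.

infinite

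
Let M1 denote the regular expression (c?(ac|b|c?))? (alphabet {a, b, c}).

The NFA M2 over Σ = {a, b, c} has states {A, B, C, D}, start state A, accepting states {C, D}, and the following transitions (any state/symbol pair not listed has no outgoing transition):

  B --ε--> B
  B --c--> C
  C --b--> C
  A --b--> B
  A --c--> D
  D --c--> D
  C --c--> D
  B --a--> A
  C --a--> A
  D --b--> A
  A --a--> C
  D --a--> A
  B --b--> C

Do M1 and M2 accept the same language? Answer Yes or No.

The empty string ε is accepted by M1 but rejected by M2.
So L(M1) ≠ L(M2).

No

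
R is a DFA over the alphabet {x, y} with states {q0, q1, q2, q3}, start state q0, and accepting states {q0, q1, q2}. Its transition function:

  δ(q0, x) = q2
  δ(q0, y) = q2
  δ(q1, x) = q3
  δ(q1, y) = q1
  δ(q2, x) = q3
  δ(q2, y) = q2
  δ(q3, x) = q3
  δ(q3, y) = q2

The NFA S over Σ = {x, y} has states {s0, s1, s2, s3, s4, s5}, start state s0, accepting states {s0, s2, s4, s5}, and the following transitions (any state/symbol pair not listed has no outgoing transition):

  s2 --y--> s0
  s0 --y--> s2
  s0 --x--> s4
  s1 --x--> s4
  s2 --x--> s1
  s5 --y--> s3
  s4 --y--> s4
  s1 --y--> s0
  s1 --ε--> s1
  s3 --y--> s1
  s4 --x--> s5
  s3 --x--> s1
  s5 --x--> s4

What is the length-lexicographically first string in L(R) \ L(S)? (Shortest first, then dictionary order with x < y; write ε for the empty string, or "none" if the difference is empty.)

xxy

The string xxy is accepted by R but not by S.
No shorter string lies in the difference, and xxy is the lexicographically first length-3 string in L(R) \ L(S).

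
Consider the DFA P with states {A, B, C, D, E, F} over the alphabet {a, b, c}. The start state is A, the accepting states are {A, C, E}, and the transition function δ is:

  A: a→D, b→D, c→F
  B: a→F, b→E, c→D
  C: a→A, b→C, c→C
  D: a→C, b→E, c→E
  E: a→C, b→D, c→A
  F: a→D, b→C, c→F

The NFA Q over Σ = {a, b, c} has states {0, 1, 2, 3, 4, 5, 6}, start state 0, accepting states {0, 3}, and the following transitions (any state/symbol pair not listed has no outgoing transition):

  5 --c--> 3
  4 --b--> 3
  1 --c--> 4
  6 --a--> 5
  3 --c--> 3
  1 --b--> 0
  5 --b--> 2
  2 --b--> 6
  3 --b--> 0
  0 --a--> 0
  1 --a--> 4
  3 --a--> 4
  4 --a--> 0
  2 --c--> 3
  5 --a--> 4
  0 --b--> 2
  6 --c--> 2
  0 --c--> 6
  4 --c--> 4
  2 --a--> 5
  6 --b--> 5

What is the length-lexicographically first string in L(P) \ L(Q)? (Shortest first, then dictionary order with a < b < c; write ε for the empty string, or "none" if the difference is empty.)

The string ab is accepted by P but not by Q.
No shorter string lies in the difference, and ab is the lexicographically first length-2 string in L(P) \ L(Q).

ab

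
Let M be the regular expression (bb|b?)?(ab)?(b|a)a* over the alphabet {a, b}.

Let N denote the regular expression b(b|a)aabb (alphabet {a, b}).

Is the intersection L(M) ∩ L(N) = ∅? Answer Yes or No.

Converting the expression M to a DFA (subset construction, then merging equivalent states) gives the minimal DFA with states {m0, m1, m2, m3, m4, m5, m6}, start state m0, accepting states {m1, m2, m3, m5} and transitions m0: a→m1, b→m2; m1: a→m3, b→m4; m2: a→m1, b→m5; m3: a→m3, b→m6; m4: a→m3, b→m3; m5: a→m1, b→m3; m6: a→m6, b→m6.
Converting the expression N to a DFA (subset construction, then merging equivalent states) gives the minimal DFA with states {n0, n1, n2, n3, n4, n5, n6, n7}, start state n0, accepting states {n7} and transitions n0: a→n1, b→n2; n1: a→n1, b→n1; n2: a→n3, b→n3; n3: a→n4, b→n1; n4: a→n5, b→n1; n5: a→n1, b→n6; n6: a→n1, b→n7; n7: a→n1, b→n1.
Exploring the product automaton M × N from the start pair (m0, n0), following both machines on each input symbol, reaches 13 state pairs: (m0, n0), (m1, n1), (m2, n2), (m3, n1), (m4, n1), (m1, n3), (m5, n3), (m6, n1), (m3, n4), (m1, n4), (m3, n5), (m6, n6), (m6, n7).
M accepts in {m1, m2, m3, m5} and N accepts in {n7}; no reachable pair has both components accepting, so no string drives both machines to acceptance simultaneously and L(M) ∩ L(N) = ∅.
So no string is accepted by both, and the intersection is empty.

Yes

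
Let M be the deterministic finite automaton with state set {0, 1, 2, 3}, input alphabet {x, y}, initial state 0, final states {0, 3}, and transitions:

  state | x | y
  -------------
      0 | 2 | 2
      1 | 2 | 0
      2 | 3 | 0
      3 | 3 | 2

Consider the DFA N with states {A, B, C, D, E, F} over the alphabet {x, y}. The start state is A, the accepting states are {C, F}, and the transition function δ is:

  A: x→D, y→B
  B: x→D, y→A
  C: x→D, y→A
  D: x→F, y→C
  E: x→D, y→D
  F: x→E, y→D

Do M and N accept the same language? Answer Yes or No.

No

The empty string ε is accepted by M but rejected by N.
So L(M) ≠ L(N).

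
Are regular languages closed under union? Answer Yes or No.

Yes

Given DFAs for L₁ and L₂, run them in parallel: the product automaton on Q₁ × Q₂ that accepts when either component is accepting recognises L₁ ∪ L₂ (equivalently, R₁ | R₂ is a regular expression for it).
So the regular languages are closed under union.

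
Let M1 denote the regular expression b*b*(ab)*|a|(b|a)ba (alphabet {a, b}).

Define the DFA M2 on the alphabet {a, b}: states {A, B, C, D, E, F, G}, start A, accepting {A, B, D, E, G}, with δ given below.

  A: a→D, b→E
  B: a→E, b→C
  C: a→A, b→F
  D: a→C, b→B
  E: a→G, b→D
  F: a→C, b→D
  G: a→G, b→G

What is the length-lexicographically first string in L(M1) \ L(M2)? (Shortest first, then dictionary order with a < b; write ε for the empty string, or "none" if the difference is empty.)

The string bba is accepted by M1 but not by M2.
No shorter string lies in the difference, and bba is the lexicographically first length-3 string in L(M1) \ L(M2).

bba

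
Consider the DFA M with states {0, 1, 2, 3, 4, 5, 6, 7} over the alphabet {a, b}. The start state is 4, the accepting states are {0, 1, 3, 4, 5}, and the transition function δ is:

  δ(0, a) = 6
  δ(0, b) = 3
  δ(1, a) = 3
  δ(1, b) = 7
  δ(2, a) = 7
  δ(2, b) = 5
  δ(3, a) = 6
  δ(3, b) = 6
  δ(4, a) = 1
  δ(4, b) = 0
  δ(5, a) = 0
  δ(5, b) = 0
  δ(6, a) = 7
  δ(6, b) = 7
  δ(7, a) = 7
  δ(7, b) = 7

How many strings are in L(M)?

5

The useful subgraph on states {0, 1, 3, 4} is acyclic, so L(M) is finite; the longest accepting path visits 3 useful states, giving maximum string length 2.
Counting accepting paths from 4 by length: 1 of length 0, 2 of length 1, 2 of length 2. Total 5.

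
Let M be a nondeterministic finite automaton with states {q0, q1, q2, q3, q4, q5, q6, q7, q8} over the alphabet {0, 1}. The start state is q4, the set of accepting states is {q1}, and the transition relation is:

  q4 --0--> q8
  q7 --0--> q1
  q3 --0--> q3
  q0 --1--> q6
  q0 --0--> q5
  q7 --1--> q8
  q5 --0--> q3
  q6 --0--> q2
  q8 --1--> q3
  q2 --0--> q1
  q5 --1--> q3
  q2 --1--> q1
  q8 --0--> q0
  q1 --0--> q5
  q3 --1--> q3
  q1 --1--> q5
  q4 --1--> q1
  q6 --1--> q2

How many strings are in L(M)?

5

The useful subgraph on states {q0, q1, q2, q4, q6, q8} is acyclic, so L(M) is finite; the longest accepting path visits 6 useful states, giving maximum string length 5.
Counting accepting paths from q4 by length: 1 of length 1, 4 of length 5. Total 5.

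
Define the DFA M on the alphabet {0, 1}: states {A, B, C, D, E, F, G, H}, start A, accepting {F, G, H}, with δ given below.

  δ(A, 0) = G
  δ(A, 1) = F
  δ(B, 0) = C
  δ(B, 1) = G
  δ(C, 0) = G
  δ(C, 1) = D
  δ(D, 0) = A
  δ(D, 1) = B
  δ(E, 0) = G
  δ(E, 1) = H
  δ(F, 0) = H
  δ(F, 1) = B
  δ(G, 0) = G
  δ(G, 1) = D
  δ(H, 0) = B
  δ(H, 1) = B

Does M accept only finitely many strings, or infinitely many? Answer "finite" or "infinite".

infinite

State A is reachable from the start and can reach an accepting state, and it lies on the cycle A → F → B → C → D → A.
Traversing that cycle any number of times yields accepted strings of unbounded length, so the language is infinite.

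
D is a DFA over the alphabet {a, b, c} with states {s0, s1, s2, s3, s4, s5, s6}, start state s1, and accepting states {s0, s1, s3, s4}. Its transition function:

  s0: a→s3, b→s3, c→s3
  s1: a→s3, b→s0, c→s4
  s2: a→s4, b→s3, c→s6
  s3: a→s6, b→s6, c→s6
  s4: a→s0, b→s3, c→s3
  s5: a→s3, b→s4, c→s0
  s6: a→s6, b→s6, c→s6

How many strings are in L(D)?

13

The useful subgraph on states {s0, s1, s3, s4} is acyclic, so L(D) is finite; the longest accepting path visits 4 useful states, giving maximum string length 3.
Counting accepting paths from s1 by length: 1 of length 0, 3 of length 1, 6 of length 2, 3 of length 3. Total 13.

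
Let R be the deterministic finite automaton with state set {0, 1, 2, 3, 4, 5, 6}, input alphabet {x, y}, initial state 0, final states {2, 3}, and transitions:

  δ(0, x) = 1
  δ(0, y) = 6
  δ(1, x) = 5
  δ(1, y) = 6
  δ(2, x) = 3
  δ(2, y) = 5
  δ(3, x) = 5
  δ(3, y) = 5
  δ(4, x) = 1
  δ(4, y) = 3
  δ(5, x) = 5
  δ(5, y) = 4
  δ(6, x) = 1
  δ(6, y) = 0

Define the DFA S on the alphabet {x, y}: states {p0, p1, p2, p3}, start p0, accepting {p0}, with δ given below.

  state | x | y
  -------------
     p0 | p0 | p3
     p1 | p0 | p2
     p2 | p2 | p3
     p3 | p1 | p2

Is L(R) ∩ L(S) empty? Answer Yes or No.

Yes

Exploring the product automaton R × S from the start pair (0, p0), following both machines on each input symbol, reaches 16 state pairs: (0, p0), (1, p0), (6, p3), (5, p0), (1, p1), (0, p2), (4, p3), (6, p2), (1, p2), (3, p2), (0, p3), (5, p2), (5, p3), (5, p1), (4, p2), (3, p3).
R accepts in {2, 3} and S accepts in {p0}; no reachable pair has both components accepting, so no string drives both machines to acceptance simultaneously and L(R) ∩ L(S) = ∅.
So no string is accepted by both, and the intersection is empty.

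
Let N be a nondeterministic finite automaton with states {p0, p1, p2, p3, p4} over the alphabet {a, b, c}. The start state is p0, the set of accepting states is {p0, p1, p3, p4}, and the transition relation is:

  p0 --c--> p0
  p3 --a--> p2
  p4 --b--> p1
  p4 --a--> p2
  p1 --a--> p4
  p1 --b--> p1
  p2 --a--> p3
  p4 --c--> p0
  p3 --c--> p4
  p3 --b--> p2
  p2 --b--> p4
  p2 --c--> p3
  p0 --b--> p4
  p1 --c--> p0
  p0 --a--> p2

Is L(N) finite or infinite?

infinite

State p0 is reachable from the start and can reach an accepting state, and it lies on the cycle p0 → p0.
Traversing that cycle any number of times yields accepted strings of unbounded length, so the language is infinite.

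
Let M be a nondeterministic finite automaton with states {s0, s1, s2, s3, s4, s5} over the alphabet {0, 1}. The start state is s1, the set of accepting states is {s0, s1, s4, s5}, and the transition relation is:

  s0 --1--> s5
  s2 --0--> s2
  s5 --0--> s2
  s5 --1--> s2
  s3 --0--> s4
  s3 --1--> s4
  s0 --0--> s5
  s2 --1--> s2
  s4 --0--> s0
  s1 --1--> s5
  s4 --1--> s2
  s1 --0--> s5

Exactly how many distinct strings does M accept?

The useful subgraph on states {s1, s5} is acyclic, so L(M) is finite; the longest accepting path visits 2 useful states, giving maximum string length 1.
Counting accepting paths from s1 by length: 1 of length 0, 2 of length 1. Total 3.

3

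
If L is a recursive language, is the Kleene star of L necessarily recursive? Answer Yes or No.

For an input w of length n, decide by dynamic programming over positions 0..n whether w factors into blocks from L, calling the decider for L on each of the O(n²) substrings; every call halts, so this decides L*.
So the recursive languages are closed under Kleene star.

Yes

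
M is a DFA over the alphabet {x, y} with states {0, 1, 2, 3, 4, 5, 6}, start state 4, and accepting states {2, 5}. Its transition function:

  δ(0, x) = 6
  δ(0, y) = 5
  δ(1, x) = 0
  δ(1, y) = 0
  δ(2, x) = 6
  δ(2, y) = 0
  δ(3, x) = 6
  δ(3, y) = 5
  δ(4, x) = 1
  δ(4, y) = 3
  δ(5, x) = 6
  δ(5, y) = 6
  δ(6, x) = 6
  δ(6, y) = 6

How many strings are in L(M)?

The useful subgraph on states {0, 1, 3, 4, 5} is acyclic, so L(M) is finite; the longest accepting path visits 4 useful states, giving maximum string length 3.
Counting accepting paths from 4 by length: 1 of length 2, 2 of length 3. Total 3.

3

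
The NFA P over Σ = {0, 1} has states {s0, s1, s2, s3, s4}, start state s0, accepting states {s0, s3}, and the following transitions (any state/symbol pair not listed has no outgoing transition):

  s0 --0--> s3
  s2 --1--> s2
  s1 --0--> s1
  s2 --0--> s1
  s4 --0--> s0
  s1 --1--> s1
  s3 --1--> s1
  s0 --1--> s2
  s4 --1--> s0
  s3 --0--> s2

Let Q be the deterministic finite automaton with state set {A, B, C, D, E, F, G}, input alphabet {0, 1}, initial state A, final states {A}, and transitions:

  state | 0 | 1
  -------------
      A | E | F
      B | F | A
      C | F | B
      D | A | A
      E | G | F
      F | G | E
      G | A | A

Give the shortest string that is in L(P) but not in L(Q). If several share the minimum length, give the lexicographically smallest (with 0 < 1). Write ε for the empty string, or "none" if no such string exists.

0

The string 0 is accepted by P but not by Q.
No shorter string lies in the difference, and 0 is the lexicographically first length-1 string in L(P) \ L(Q).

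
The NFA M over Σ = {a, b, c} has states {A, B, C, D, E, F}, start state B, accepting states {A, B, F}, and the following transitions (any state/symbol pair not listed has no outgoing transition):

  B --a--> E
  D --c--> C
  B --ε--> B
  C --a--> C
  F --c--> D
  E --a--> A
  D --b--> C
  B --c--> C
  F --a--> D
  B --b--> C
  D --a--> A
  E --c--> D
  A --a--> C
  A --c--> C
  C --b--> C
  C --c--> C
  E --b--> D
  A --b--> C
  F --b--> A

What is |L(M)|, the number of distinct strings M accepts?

4

The useful subgraph on states {A, B, D, E} is acyclic, so L(M) is finite; the longest accepting path visits 4 useful states, giving maximum string length 3.
Counting accepting paths from B by length: 1 of length 0, 1 of length 2, 2 of length 3. Total 4.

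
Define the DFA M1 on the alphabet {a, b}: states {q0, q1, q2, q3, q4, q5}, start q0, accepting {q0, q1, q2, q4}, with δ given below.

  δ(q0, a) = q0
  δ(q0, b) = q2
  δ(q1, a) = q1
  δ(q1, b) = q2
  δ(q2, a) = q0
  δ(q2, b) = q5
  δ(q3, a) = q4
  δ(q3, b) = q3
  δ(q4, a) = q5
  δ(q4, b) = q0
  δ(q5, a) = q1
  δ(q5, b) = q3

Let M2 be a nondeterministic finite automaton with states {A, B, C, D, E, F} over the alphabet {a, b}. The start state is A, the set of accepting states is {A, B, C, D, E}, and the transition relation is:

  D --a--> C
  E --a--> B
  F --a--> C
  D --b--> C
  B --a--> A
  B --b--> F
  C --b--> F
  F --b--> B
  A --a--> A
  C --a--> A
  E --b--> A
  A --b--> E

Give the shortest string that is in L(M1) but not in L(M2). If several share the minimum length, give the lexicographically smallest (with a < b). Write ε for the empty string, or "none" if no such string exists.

The string bab is accepted by M1 but not by M2.
No shorter string lies in the difference, and bab is the lexicographically first length-3 string in L(M1) \ L(M2).

bab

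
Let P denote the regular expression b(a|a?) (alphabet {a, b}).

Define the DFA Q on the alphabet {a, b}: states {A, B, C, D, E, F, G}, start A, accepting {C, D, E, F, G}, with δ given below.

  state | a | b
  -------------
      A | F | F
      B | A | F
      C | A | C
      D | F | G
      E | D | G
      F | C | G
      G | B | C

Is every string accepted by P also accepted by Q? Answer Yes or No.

Converting the expression P to a DFA (subset construction, then merging equivalent states) gives the minimal DFA with states {p0, p1, p2, p3}, start state p0, accepting states {p2, p3} and transitions p0: a→p1, b→p2; p1: a→p1, b→p1; p2: a→p3, b→p1; p3: a→p1, b→p1.
Exploring the product automaton P × Q from the start pair (p0, A), following both machines on each input symbol, reaches 8 state pairs: (p0, A), (p1, F), (p2, F), (p1, C), (p1, G), (p3, C), (p1, A), (p1, B).
P accepts in {p2, p3} and Q accepts in {C, D, E, F, G}. The reachable pairs whose P-component is accepting are (p2, F), (p3, C); in each of them the Q-component is accepting too, so the product for L(P) \ L(Q) (P-component accepting, Q-component rejecting) has no reachable accepting pair and the difference is empty.
Hence every string in L(P) is also in L(Q).

Yes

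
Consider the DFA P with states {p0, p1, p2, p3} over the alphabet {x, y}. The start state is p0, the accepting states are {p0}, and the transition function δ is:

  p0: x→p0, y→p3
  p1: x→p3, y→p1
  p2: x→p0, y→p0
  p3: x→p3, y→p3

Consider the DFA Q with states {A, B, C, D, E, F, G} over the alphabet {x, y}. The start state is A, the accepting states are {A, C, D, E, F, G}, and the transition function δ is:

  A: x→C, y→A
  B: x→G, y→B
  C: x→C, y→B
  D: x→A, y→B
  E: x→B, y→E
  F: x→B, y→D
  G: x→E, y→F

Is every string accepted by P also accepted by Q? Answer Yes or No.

Yes

Exploring the product automaton P × Q from the start pair (p0, A), following both machines on each input symbol, reaches 9 state pairs: (p0, A), (p0, C), (p3, A), (p3, B), (p3, C), (p3, G), (p3, E), (p3, F), (p3, D).
P accepts in {p0} and Q accepts in {A, C, D, E, F, G}. The reachable pairs whose P-component is accepting are (p0, A), (p0, C); in each of them the Q-component is accepting too, so the product for L(P) \ L(Q) (P-component accepting, Q-component rejecting) has no reachable accepting pair and the difference is empty.
Hence every string in L(P) is also in L(Q).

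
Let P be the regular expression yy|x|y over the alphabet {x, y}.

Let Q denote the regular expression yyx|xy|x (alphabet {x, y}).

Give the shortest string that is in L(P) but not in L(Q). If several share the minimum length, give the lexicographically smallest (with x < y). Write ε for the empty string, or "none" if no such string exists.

The string y is accepted by P but not by Q.
No shorter string lies in the difference, and y is the lexicographically first length-1 string in L(P) \ L(Q).

y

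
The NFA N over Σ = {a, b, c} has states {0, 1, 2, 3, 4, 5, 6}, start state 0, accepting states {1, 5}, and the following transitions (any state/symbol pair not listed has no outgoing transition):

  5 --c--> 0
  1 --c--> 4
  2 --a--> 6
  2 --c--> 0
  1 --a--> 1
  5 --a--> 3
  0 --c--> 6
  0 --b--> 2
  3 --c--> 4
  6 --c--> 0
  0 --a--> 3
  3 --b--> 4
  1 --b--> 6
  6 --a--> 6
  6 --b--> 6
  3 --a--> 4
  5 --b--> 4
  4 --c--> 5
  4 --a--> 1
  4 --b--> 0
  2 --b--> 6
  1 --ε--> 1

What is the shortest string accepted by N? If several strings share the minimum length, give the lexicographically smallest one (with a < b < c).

A breadth-first search from 0 reaches an accepting state first via the path 0 → 3 → 4 → 1 on input aaa.
No string of length < 3 is accepted (BFS exhausts all shorter strings without reaching an accepting state), and aaa is the lexicographically least accepting string of length 3.

aaa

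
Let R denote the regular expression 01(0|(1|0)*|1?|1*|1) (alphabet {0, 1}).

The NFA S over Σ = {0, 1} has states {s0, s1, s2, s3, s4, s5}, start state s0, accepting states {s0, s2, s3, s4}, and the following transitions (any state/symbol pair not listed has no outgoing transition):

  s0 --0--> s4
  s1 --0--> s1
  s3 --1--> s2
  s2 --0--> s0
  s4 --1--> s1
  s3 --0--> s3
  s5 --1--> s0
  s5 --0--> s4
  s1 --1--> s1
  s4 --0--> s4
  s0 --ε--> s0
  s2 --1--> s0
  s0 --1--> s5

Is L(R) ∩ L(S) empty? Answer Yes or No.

Converting the expression R to a DFA (subset construction, then merging equivalent states) gives the minimal DFA with states {r0, r1, r2, r3}, start state r0, accepting states {r3} and transitions r0: 0→r1, 1→r2; r1: 0→r2, 1→r3; r2: 0→r2, 1→r2; r3: 0→r3, 1→r3.
Exploring the product automaton R × S from the start pair (r0, s0), following both machines on each input symbol, reaches 7 state pairs: (r0, s0), (r1, s4), (r2, s5), (r2, s4), (r3, s1), (r2, s0), (r2, s1).
R accepts in {r3} and S accepts in {s0, s2, s3, s4}; no reachable pair has both components accepting, so no string drives both machines to acceptance simultaneously and L(R) ∩ L(S) = ∅.
So no string is accepted by both, and the intersection is empty.

Yes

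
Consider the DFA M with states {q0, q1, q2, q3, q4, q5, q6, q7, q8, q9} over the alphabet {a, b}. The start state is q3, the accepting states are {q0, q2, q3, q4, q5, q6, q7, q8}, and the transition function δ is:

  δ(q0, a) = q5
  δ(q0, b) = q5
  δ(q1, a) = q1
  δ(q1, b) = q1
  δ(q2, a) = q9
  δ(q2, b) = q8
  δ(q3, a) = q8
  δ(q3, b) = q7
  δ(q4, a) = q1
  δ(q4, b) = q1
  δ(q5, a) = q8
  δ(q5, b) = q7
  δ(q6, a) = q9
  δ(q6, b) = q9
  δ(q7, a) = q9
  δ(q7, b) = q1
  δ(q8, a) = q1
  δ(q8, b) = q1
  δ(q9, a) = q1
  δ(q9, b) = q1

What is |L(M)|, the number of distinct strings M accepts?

3

The useful subgraph on states {q3, q7, q8} is acyclic, so L(M) is finite; the longest accepting path visits 2 useful states, giving maximum string length 1.
Counting accepting paths from q3 by length: 1 of length 0, 2 of length 1. Total 3.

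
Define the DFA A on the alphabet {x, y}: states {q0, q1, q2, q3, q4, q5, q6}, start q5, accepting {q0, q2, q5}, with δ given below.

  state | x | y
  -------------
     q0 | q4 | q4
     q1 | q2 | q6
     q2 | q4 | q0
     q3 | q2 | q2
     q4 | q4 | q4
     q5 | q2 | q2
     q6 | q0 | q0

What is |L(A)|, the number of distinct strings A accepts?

5

The useful subgraph on states {q0, q2, q5} is acyclic, so L(A) is finite; the longest accepting path visits 3 useful states, giving maximum string length 2.
Counting accepting paths from q5 by length: 1 of length 0, 2 of length 1, 2 of length 2. Total 5.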